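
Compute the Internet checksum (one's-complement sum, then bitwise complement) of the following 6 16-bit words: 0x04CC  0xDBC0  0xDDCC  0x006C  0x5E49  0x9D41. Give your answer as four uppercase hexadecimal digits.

One's-complement addition (fold any carry out of bit 15 back into bit 0):
  0x04CC + 0xDBC0 = 0x0E08C
  0xE08C + 0xDDCC = 0x1BE58 → wrap carry → 0xBE59
  0xBE59 + 0x006C = 0x0BEC5
  0xBEC5 + 0x5E49 = 0x11D0E → wrap carry → 0x1D0F
  0x1D0F + 0x9D41 = 0x0BA50
One's-complement sum = 0xBA50.
Checksum = ~0xBA50 & 0xFFFF = 0x45AF.

45AF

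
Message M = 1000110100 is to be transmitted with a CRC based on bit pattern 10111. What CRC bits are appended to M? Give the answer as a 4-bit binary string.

0110

Append 4 zeros: 10001101000000. Divide by 10111 (XOR where the leading bit is 1):
  pos 0: 10001 XOR 10111 = 00110
  pos 2: 11010 XOR 10111 = 01101
  pos 3: 11011 XOR 10111 = 01100
  pos 4: 11000 XOR 10111 = 01111
  pos 5: 11110 XOR 10111 = 01001
  pos 6: 10010 XOR 10111 = 00101
  pos 8: 10100 XOR 10111 = 00011
Remainder (last 4 bits) = 0110. This is the CRC / FCS.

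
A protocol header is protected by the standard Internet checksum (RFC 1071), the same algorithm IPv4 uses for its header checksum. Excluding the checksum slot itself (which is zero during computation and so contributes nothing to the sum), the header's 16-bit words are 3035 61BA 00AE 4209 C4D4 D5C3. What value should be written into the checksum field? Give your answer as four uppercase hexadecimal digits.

One's-complement addition (fold any carry out of bit 15 back into bit 0):
  0x3035 + 0x61BA = 0x091EF
  0x91EF + 0x00AE = 0x0929D
  0x929D + 0x4209 = 0x0D4A6
  0xD4A6 + 0xC4D4 = 0x1997A → wrap carry → 0x997B
  0x997B + 0xD5C3 = 0x16F3E → wrap carry → 0x6F3F
One's-complement sum = 0x6F3F.
Checksum = ~0x6F3F & 0xFFFF = 0x90C0.

90C0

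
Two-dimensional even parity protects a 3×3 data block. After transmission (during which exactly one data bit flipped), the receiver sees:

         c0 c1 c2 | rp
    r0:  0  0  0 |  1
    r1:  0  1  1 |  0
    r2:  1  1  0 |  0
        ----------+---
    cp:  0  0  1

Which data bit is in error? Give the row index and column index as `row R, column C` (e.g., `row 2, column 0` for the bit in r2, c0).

row 0, column 0

Recompute each row's even parity and compare to rp:
  r0: data parity 0, sent rp 1 → mismatch
  r1: data parity 0, sent rp 0 → ok
  r2: data parity 0, sent rp 0 → ok
Recompute each column's even parity and compare to cp:
  c0: data parity 1, sent cp 0 → mismatch
  c1: data parity 0, sent cp 0 → ok
  c2: data parity 1, sent cp 1 → ok
Exactly one row (r0) and one column (c0) fail → the flipped bit is at their intersection.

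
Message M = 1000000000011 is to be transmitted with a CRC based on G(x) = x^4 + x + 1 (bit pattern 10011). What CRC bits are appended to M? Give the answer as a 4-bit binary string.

0111

Append 4 zeros: 10000000000110000. Divide by 10011 (XOR where the leading bit is 1):
  pos 0: 10000 XOR 10011 = 00011
  pos 3: 11000 XOR 10011 = 01011
  pos 4: 10110 XOR 10011 = 00101
  pos 6: 10100 XOR 10011 = 00111
  pos 8: 11111 XOR 10011 = 01100
  pos 9: 11000 XOR 10011 = 01011
  pos 10: 10110 XOR 10011 = 00101
  pos 12: 10100 XOR 10011 = 00111
Remainder (last 4 bits) = 0111. This is the CRC / FCS.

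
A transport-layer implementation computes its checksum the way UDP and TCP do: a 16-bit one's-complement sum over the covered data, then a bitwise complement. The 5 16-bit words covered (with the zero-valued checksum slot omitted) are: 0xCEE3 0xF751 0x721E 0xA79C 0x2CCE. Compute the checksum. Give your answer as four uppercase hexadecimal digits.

One's-complement addition (fold any carry out of bit 15 back into bit 0):
  0xCEE3 + 0xF751 = 0x1C634 → wrap carry → 0xC635
  0xC635 + 0x721E = 0x13853 → wrap carry → 0x3854
  0x3854 + 0xA79C = 0x0DFF0
  0xDFF0 + 0x2CCE = 0x10CBE → wrap carry → 0x0CBF
One's-complement sum = 0x0CBF.
Checksum = ~0x0CBF & 0xFFFF = 0xF340.

F340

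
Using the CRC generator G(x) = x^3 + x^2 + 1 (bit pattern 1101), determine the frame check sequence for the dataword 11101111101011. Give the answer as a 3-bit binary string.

100

Append 3 zeros: 11101111101011000. Divide by 1101 (XOR where the leading bit is 1):
  pos 0: 1110 XOR 1101 = 0011
  pos 2: 1111 XOR 1101 = 0010
  pos 4: 1011 XOR 1101 = 0110
  pos 5: 1101 XOR 1101 = 0000
  pos 10: 1011 XOR 1101 = 0110
  pos 11: 1100 XOR 1101 = 0001
Remainder (last 3 bits) = 100. This is the CRC / FCS.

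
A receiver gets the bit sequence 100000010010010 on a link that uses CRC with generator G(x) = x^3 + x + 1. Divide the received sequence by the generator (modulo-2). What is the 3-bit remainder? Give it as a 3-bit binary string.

100

Modulo-2 division of 100000010010010 by 1011:
  pos 0: 1000 XOR 1011 = 0011
  pos 2: 1100 XOR 1011 = 0111
  pos 3: 1110 XOR 1011 = 0101
  pos 4: 1011 XOR 1011 = 0000
  pos 10: 1001 XOR 1011 = 0010
Remainder = 100 (nonzero — an error is detected).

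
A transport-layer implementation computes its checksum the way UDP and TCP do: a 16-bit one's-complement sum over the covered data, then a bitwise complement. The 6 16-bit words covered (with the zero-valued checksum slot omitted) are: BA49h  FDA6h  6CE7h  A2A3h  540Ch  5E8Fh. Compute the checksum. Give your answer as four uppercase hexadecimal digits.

One's-complement addition (fold any carry out of bit 15 back into bit 0):
  0xBA49 + 0xFDA6 = 0x1B7EF → wrap carry → 0xB7F0
  0xB7F0 + 0x6CE7 = 0x124D7 → wrap carry → 0x24D8
  0x24D8 + 0xA2A3 = 0x0C77B
  0xC77B + 0x540C = 0x11B87 → wrap carry → 0x1B88
  0x1B88 + 0x5E8F = 0x07A17
One's-complement sum = 0x7A17.
Checksum = ~0x7A17 & 0xFFFF = 0x85E8.

85E8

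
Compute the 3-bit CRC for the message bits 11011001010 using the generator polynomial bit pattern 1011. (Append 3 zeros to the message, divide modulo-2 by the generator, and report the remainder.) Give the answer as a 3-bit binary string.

Append 3 zeros: 11011001010000. Divide by 1011 (XOR where the leading bit is 1):
  pos 0: 1101 XOR 1011 = 0110
  pos 1: 1101 XOR 1011 = 0110
  pos 2: 1100 XOR 1011 = 0111
  pos 3: 1110 XOR 1011 = 0101
  pos 4: 1011 XOR 1011 = 0000
  pos 9: 1000 XOR 1011 = 0011
Remainder (last 3 bits) = 110. This is the CRC / FCS.

110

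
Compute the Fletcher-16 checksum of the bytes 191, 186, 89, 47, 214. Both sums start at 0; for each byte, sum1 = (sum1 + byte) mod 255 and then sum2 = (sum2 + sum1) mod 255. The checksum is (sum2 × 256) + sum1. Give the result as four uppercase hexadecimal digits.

Running sums (mod 255):
  after byte 0 (191): sum1=191, sum2=191
  after byte 1 (186): sum1=122, sum2=58
  after byte 2 (89): sum1=211, sum2=14
  after byte 3 (47): sum1=3, sum2=17
  after byte 4 (214): sum1=217, sum2=234
Checksum = sum2·256 + sum1 = 234·256 + 217 = 60121 = 0xEAD9.

EAD9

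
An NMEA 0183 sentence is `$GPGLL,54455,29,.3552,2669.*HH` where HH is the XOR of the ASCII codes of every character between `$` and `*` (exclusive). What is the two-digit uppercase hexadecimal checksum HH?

64

XOR the ASCII codes of the payload characters:
  'G' = 0x47 → acc = 0x47
  'P' = 0x50 → acc = 0x17
  'G' = 0x47 → acc = 0x50
  'L' = 0x4C → acc = 0x1C
  'L' = 0x4C → acc = 0x50
  ',' = 0x2C → acc = 0x7C
  '5' = 0x35 → acc = 0x49
  '4' = 0x34 → acc = 0x7D
  '4' = 0x34 → acc = 0x49
  '5' = 0x35 → acc = 0x7C
  '5' = 0x35 → acc = 0x49
  ',' = 0x2C → acc = 0x65
  '2' = 0x32 → acc = 0x57
  '9' = 0x39 → acc = 0x6E
  ',' = 0x2C → acc = 0x42
  '.' = 0x2E → acc = 0x6C
  '3' = 0x33 → acc = 0x5F
  '5' = 0x35 → acc = 0x6A
  '5' = 0x35 → acc = 0x5F
  '2' = 0x32 → acc = 0x6D
  ',' = 0x2C → acc = 0x41
  '2' = 0x32 → acc = 0x73
  '6' = 0x36 → acc = 0x45
  '6' = 0x36 → acc = 0x73
  '9' = 0x39 → acc = 0x4A
  '.' = 0x2E → acc = 0x64
Checksum = 0x64.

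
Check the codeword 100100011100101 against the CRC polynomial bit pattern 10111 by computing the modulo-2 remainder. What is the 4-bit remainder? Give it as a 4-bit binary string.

0111

Modulo-2 division of 100100011100101 by 10111:
  pos 0: 10010 XOR 10111 = 00101
  pos 2: 10100 XOR 10111 = 00011
  pos 5: 11111 XOR 10111 = 01000
  pos 6: 10000 XOR 10111 = 00111
  pos 8: 11101 XOR 10111 = 01010
  pos 9: 10100 XOR 10111 = 00011
Remainder = 0111 (nonzero — an error is detected).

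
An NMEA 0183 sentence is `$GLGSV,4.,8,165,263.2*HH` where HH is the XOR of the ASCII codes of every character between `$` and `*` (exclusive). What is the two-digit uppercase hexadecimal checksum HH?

72

XOR the ASCII codes of the payload characters:
  'G' = 0x47 → acc = 0x47
  'L' = 0x4C → acc = 0x0B
  'G' = 0x47 → acc = 0x4C
  'S' = 0x53 → acc = 0x1F
  'V' = 0x56 → acc = 0x49
  ',' = 0x2C → acc = 0x65
  '4' = 0x34 → acc = 0x51
  '.' = 0x2E → acc = 0x7F
  ',' = 0x2C → acc = 0x53
  '8' = 0x38 → acc = 0x6B
  ',' = 0x2C → acc = 0x47
  '1' = 0x31 → acc = 0x76
  '6' = 0x36 → acc = 0x40
  '5' = 0x35 → acc = 0x75
  ',' = 0x2C → acc = 0x59
  '2' = 0x32 → acc = 0x6B
  '6' = 0x36 → acc = 0x5D
  '3' = 0x33 → acc = 0x6E
  '.' = 0x2E → acc = 0x40
  '2' = 0x32 → acc = 0x72
Checksum = 0x72.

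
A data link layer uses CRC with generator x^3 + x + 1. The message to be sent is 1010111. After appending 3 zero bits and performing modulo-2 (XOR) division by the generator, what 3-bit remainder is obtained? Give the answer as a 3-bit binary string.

Append 3 zeros: 1010111000. Divide by 1011 (XOR where the leading bit is 1):
  pos 0: 1010 XOR 1011 = 0001
  pos 3: 1111 XOR 1011 = 0100
  pos 4: 1000 XOR 1011 = 0011
  pos 6: 1100 XOR 1011 = 0111
Remainder (last 3 bits) = 111. This is the CRC / FCS.

111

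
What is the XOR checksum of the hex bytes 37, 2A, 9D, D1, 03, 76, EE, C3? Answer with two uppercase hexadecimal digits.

09

XOR the bytes together:
  start with 0x37
  0x37 ⊕ 0x2A = 0x1D
  0x1D ⊕ 0x9D = 0x80
  0x80 ⊕ 0xD1 = 0x51
  0x51 ⊕ 0x03 = 0x52
  0x52 ⊕ 0x76 = 0x24
  0x24 ⊕ 0xEE = 0xCA
  0xCA ⊕ 0xC3 = 0x09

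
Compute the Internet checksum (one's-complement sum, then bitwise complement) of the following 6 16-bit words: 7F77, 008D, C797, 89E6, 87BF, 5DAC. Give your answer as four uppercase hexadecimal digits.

4911

One's-complement addition (fold any carry out of bit 15 back into bit 0):
  0x7F77 + 0x008D = 0x08004
  0x8004 + 0xC797 = 0x1479B → wrap carry → 0x479C
  0x479C + 0x89E6 = 0x0D182
  0xD182 + 0x87BF = 0x15941 → wrap carry → 0x5942
  0x5942 + 0x5DAC = 0x0B6EE
One's-complement sum = 0xB6EE.
Checksum = ~0xB6EE & 0xFFFF = 0x4911.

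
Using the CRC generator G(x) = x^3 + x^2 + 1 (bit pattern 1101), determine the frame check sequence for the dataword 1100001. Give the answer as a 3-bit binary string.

Append 3 zeros: 1100001000. Divide by 1101 (XOR where the leading bit is 1):
  pos 0: 1100 XOR 1101 = 0001
  pos 3: 1001 XOR 1101 = 0100
  pos 4: 1000 XOR 1101 = 0101
  pos 5: 1010 XOR 1101 = 0111
  pos 6: 1110 XOR 1101 = 0011
Remainder (last 3 bits) = 011. This is the CRC / FCS.

011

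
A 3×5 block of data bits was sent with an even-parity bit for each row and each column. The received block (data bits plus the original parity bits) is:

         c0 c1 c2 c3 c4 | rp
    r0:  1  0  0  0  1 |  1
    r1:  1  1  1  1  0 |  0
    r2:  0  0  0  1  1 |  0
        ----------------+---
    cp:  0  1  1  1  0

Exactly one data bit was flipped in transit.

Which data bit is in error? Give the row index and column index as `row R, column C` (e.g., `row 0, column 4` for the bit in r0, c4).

Recompute each row's even parity and compare to rp:
  r0: data parity 0, sent rp 1 → mismatch
  r1: data parity 0, sent rp 0 → ok
  r2: data parity 0, sent rp 0 → ok
Recompute each column's even parity and compare to cp:
  c0: data parity 0, sent cp 0 → ok
  c1: data parity 1, sent cp 1 → ok
  c2: data parity 1, sent cp 1 → ok
  c3: data parity 0, sent cp 1 → mismatch
  c4: data parity 0, sent cp 0 → ok
Exactly one row (r0) and one column (c3) fail → the flipped bit is at their intersection.

row 0, column 3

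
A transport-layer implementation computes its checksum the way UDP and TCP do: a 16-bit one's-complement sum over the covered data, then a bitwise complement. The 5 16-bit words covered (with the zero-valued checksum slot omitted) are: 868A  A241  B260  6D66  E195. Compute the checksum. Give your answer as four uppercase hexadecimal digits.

D5D6

One's-complement addition (fold any carry out of bit 15 back into bit 0):
  0x868A + 0xA241 = 0x128CB → wrap carry → 0x28CC
  0x28CC + 0xB260 = 0x0DB2C
  0xDB2C + 0x6D66 = 0x14892 → wrap carry → 0x4893
  0x4893 + 0xE195 = 0x12A28 → wrap carry → 0x2A29
One's-complement sum = 0x2A29.
Checksum = ~0x2A29 & 0xFFFF = 0xD5D6.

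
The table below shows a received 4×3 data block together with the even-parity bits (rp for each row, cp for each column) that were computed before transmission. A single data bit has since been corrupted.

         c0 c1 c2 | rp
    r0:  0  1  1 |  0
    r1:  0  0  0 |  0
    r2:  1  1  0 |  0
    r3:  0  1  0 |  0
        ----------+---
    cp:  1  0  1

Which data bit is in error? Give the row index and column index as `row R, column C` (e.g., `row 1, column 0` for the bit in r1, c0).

Recompute each row's even parity and compare to rp:
  r0: data parity 0, sent rp 0 → ok
  r1: data parity 0, sent rp 0 → ok
  r2: data parity 0, sent rp 0 → ok
  r3: data parity 1, sent rp 0 → mismatch
Recompute each column's even parity and compare to cp:
  c0: data parity 1, sent cp 1 → ok
  c1: data parity 1, sent cp 0 → mismatch
  c2: data parity 1, sent cp 1 → ok
Exactly one row (r3) and one column (c1) fail → the flipped bit is at their intersection.

row 3, column 1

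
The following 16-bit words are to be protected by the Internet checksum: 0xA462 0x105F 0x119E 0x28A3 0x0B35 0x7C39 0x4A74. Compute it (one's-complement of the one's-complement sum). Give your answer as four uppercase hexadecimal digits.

One's-complement addition (fold any carry out of bit 15 back into bit 0):
  0xA462 + 0x105F = 0x0B4C1
  0xB4C1 + 0x119E = 0x0C65F
  0xC65F + 0x28A3 = 0x0EF02
  0xEF02 + 0x0B35 = 0x0FA37
  0xFA37 + 0x7C39 = 0x17670 → wrap carry → 0x7671
  0x7671 + 0x4A74 = 0x0C0E5
One's-complement sum = 0xC0E5.
Checksum = ~0xC0E5 & 0xFFFF = 0x3F1A.

3F1A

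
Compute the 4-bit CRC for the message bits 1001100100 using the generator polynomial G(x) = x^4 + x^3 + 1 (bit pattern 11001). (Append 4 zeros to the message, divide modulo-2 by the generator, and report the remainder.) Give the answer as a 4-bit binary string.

0110

Append 4 zeros: 10011001000000. Divide by 11001 (XOR where the leading bit is 1):
  pos 0: 10011 XOR 11001 = 01010
  pos 1: 10100 XOR 11001 = 01101
  pos 2: 11010 XOR 11001 = 00011
  pos 5: 11100 XOR 11001 = 00101
  pos 7: 10100 XOR 11001 = 01101
  pos 8: 11010 XOR 11001 = 00011
Remainder (last 4 bits) = 0110. This is the CRC / FCS.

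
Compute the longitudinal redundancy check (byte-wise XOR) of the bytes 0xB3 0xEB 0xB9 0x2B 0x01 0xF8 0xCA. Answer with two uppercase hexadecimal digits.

F9

XOR the bytes together:
  start with 0xB3
  0xB3 ⊕ 0xEB = 0x58
  0x58 ⊕ 0xB9 = 0xE1
  0xE1 ⊕ 0x2B = 0xCA
  0xCA ⊕ 0x01 = 0xCB
  0xCB ⊕ 0xF8 = 0x33
  0x33 ⊕ 0xCA = 0xF9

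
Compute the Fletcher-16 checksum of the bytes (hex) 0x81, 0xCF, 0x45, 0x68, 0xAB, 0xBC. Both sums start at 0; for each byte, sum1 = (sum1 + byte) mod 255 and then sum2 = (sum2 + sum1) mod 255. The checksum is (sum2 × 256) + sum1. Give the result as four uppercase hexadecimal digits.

Running sums (mod 255):
  after byte 0 (0x81): sum1=129, sum2=129
  after byte 1 (0xCF): sum1=81, sum2=210
  after byte 2 (0x45): sum1=150, sum2=105
  after byte 3 (0x68): sum1=254, sum2=104
  after byte 4 (0xAB): sum1=170, sum2=19
  after byte 5 (0xBC): sum1=103, sum2=122
Checksum = sum2·256 + sum1 = 122·256 + 103 = 31335 = 0x7A67.

7A67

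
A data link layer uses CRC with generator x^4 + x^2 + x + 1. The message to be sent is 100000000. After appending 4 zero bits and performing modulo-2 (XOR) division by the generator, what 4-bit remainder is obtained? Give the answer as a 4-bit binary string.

1110

Append 4 zeros: 1000000000000. Divide by 10111 (XOR where the leading bit is 1):
  pos 0: 10000 XOR 10111 = 00111
  pos 2: 11100 XOR 10111 = 01011
  pos 3: 10110 XOR 10111 = 00001
  pos 7: 10000 XOR 10111 = 00111
Remainder (last 4 bits) = 1110. This is the CRC / FCS.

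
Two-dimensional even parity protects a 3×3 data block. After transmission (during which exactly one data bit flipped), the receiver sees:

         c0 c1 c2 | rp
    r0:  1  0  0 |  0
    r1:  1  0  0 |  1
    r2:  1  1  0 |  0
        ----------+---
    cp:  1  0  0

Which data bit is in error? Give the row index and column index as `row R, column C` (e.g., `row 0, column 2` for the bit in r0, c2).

row 0, column 1

Recompute each row's even parity and compare to rp:
  r0: data parity 1, sent rp 0 → mismatch
  r1: data parity 1, sent rp 1 → ok
  r2: data parity 0, sent rp 0 → ok
Recompute each column's even parity and compare to cp:
  c0: data parity 1, sent cp 1 → ok
  c1: data parity 1, sent cp 0 → mismatch
  c2: data parity 0, sent cp 0 → ok
Exactly one row (r0) and one column (c1) fail → the flipped bit is at their intersection.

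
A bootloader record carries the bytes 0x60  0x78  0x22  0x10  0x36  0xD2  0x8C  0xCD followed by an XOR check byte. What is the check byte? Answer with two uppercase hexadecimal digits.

8F

XOR the bytes together:
  start with 0x60
  0x60 ⊕ 0x78 = 0x18
  0x18 ⊕ 0x22 = 0x3A
  0x3A ⊕ 0x10 = 0x2A
  0x2A ⊕ 0x36 = 0x1C
  0x1C ⊕ 0xD2 = 0xCE
  0xCE ⊕ 0x8C = 0x42
  0x42 ⊕ 0xCD = 0x8F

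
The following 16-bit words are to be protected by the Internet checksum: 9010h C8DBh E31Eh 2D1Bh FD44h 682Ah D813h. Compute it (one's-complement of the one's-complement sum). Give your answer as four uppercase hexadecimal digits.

One's-complement addition (fold any carry out of bit 15 back into bit 0):
  0x9010 + 0xC8DB = 0x158EB → wrap carry → 0x58EC
  0x58EC + 0xE31E = 0x13C0A → wrap carry → 0x3C0B
  0x3C0B + 0x2D1B = 0x06926
  0x6926 + 0xFD44 = 0x1666A → wrap carry → 0x666B
  0x666B + 0x682A = 0x0CE95
  0xCE95 + 0xD813 = 0x1A6A8 → wrap carry → 0xA6A9
One's-complement sum = 0xA6A9.
Checksum = ~0xA6A9 & 0xFFFF = 0x5956.

5956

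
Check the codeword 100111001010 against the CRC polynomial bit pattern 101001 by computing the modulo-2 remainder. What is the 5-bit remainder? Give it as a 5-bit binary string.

Modulo-2 division of 100111001010 by 101001:
  pos 0: 100111 XOR 101001 = 001110
  pos 2: 111000 XOR 101001 = 010001
  pos 3: 100011 XOR 101001 = 001010
  pos 5: 101001 XOR 101001 = 000000
Remainder = 00000 (zero — the frame passes the CRC check).

00000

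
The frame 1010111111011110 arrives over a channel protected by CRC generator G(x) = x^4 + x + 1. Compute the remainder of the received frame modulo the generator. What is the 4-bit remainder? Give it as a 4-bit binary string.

0000

Modulo-2 division of 1010111111011110 by 10011:
  pos 0: 10101 XOR 10011 = 00110
  pos 2: 11011 XOR 10011 = 01000
  pos 3: 10001 XOR 10011 = 00010
  pos 6: 10110 XOR 10011 = 00101
  pos 8: 10111 XOR 10011 = 00100
  pos 10: 10011 XOR 10011 = 00000
Remainder = 0000 (zero — the frame passes the CRC check).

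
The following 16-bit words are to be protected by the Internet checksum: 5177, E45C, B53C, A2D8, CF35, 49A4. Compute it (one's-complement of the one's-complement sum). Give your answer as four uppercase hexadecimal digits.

593C

One's-complement addition (fold any carry out of bit 15 back into bit 0):
  0x5177 + 0xE45C = 0x135D3 → wrap carry → 0x35D4
  0x35D4 + 0xB53C = 0x0EB10
  0xEB10 + 0xA2D8 = 0x18DE8 → wrap carry → 0x8DE9
  0x8DE9 + 0xCF35 = 0x15D1E → wrap carry → 0x5D1F
  0x5D1F + 0x49A4 = 0x0A6C3
One's-complement sum = 0xA6C3.
Checksum = ~0xA6C3 & 0xFFFF = 0x593C.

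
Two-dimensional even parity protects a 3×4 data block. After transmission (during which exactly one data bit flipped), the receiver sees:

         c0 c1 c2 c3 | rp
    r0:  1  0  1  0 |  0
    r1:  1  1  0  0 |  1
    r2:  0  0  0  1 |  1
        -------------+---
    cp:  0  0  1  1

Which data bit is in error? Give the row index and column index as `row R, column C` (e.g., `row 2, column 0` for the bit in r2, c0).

Recompute each row's even parity and compare to rp:
  r0: data parity 0, sent rp 0 → ok
  r1: data parity 0, sent rp 1 → mismatch
  r2: data parity 1, sent rp 1 → ok
Recompute each column's even parity and compare to cp:
  c0: data parity 0, sent cp 0 → ok
  c1: data parity 1, sent cp 0 → mismatch
  c2: data parity 1, sent cp 1 → ok
  c3: data parity 1, sent cp 1 → ok
Exactly one row (r1) and one column (c1) fail → the flipped bit is at their intersection.

row 1, column 1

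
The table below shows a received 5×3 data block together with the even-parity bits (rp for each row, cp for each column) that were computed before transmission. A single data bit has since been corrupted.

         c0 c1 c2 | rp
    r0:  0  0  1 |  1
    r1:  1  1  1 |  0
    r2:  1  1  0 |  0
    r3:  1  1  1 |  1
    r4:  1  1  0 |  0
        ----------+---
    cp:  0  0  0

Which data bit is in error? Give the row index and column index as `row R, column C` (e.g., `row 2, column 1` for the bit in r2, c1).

Recompute each row's even parity and compare to rp:
  r0: data parity 1, sent rp 1 → ok
  r1: data parity 1, sent rp 0 → mismatch
  r2: data parity 0, sent rp 0 → ok
  r3: data parity 1, sent rp 1 → ok
  r4: data parity 0, sent rp 0 → ok
Recompute each column's even parity and compare to cp:
  c0: data parity 0, sent cp 0 → ok
  c1: data parity 0, sent cp 0 → ok
  c2: data parity 1, sent cp 0 → mismatch
Exactly one row (r1) and one column (c2) fail → the flipped bit is at their intersection.

row 1, column 2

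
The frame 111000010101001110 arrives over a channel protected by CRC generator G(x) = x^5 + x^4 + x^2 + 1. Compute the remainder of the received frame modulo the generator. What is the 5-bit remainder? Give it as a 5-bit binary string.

00111

Modulo-2 division of 111000010101001110 by 110101:
  pos 0: 111000 XOR 110101 = 001101
  pos 2: 110101 XOR 110101 = 000000
  pos 9: 101001 XOR 110101 = 011100
  pos 10: 111001 XOR 110101 = 001100
  pos 12: 110010 XOR 110101 = 000111
Remainder = 00111 (nonzero — an error is detected).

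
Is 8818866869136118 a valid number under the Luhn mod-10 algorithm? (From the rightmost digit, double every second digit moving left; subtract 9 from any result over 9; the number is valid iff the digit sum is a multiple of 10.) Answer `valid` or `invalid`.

From the right, keep odd positions and double even positions (subtract 9 from any doubled value over 9):
  doubled (positions 2,4,...): 2 3 2 3 3 7 2 7 → sum 29
  kept (positions 1,3,...): 8 1 3 9 8 6 8 8 → sum 51
Total = 80.
80 mod 10 = 0, so the number is valid.

valid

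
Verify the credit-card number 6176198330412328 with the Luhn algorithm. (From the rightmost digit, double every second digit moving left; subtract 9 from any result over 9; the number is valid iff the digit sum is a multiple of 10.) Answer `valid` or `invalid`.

valid

From the right, keep odd positions and double even positions (subtract 9 from any doubled value over 9):
  doubled (positions 2,4,...): 4 4 8 6 7 2 5 3 → sum 39
  kept (positions 1,3,...): 8 3 1 0 3 9 6 1 → sum 31
Total = 70.
70 mod 10 = 0, so the number is valid.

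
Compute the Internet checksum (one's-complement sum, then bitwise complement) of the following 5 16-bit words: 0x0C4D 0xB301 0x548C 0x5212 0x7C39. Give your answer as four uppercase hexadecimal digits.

One's-complement addition (fold any carry out of bit 15 back into bit 0):
  0x0C4D + 0xB301 = 0x0BF4E
  0xBF4E + 0x548C = 0x113DA → wrap carry → 0x13DB
  0x13DB + 0x5212 = 0x065ED
  0x65ED + 0x7C39 = 0x0E226
One's-complement sum = 0xE226.
Checksum = ~0xE226 & 0xFFFF = 0x1DD9.

1DD9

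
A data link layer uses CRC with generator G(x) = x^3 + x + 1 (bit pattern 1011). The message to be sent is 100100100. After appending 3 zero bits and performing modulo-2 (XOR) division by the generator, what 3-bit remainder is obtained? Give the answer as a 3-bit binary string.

Append 3 zeros: 100100100000. Divide by 1011 (XOR where the leading bit is 1):
  pos 0: 1001 XOR 1011 = 0010
  pos 2: 1000 XOR 1011 = 0011
  pos 4: 1110 XOR 1011 = 0101
  pos 5: 1010 XOR 1011 = 0001
  pos 8: 1000 XOR 1011 = 0011
Remainder (last 3 bits) = 011. This is the CRC / FCS.

011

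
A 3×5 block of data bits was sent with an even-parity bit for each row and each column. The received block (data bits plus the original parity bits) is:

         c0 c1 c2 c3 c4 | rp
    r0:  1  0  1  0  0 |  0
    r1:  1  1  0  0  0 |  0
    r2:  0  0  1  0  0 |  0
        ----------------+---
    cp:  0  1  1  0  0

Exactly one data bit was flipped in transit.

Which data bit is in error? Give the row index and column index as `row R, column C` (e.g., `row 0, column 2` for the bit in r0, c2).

Recompute each row's even parity and compare to rp:
  r0: data parity 0, sent rp 0 → ok
  r1: data parity 0, sent rp 0 → ok
  r2: data parity 1, sent rp 0 → mismatch
Recompute each column's even parity and compare to cp:
  c0: data parity 0, sent cp 0 → ok
  c1: data parity 1, sent cp 1 → ok
  c2: data parity 0, sent cp 1 → mismatch
  c3: data parity 0, sent cp 0 → ok
  c4: data parity 0, sent cp 0 → ok
Exactly one row (r2) and one column (c2) fail → the flipped bit is at their intersection.

row 2, column 2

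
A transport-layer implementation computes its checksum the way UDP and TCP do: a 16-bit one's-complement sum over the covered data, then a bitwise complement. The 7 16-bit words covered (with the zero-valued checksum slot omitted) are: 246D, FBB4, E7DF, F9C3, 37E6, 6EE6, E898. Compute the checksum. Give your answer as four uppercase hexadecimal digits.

One's-complement addition (fold any carry out of bit 15 back into bit 0):
  0x246D + 0xFBB4 = 0x12021 → wrap carry → 0x2022
  0x2022 + 0xE7DF = 0x10801 → wrap carry → 0x0802
  0x0802 + 0xF9C3 = 0x101C5 → wrap carry → 0x01C6
  0x01C6 + 0x37E6 = 0x039AC
  0x39AC + 0x6EE6 = 0x0A892
  0xA892 + 0xE898 = 0x1912A → wrap carry → 0x912B
One's-complement sum = 0x912B.
Checksum = ~0x912B & 0xFFFF = 0x6ED4.

6ED4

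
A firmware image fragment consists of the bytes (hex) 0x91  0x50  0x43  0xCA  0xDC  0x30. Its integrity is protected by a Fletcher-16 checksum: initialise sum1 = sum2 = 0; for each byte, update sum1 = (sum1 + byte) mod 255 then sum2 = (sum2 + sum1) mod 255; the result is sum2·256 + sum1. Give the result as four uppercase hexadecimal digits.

Running sums (mod 255):
  after byte 0 (0x91): sum1=145, sum2=145
  after byte 1 (0x50): sum1=225, sum2=115
  after byte 2 (0x43): sum1=37, sum2=152
  after byte 3 (0xCA): sum1=239, sum2=136
  after byte 4 (0xDC): sum1=204, sum2=85
  after byte 5 (0x30): sum1=252, sum2=82
Checksum = sum2·256 + sum1 = 82·256 + 252 = 21244 = 0x52FC.

52FC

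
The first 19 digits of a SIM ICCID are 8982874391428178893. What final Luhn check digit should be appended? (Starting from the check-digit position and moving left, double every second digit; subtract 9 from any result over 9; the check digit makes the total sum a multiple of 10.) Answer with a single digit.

Partial digits right→left: 3 9 8 8 7 1 8 2 4 1 9 3 4 7 8 2 8 9 8
Double every second digit counting from the check-digit position (so the 1st, 3rd, 5th, ... of the partial from the right).
  doubled (with −9 where >9): 6 7 5 7 8 9 8 7 7 7 → sum 71
  kept as-is: 9 8 1 2 1 3 7 2 9 → sum 42
Total = 71 + 42 = 113.
Check digit = (10 − (113 mod 10)) mod 10 = 7.

7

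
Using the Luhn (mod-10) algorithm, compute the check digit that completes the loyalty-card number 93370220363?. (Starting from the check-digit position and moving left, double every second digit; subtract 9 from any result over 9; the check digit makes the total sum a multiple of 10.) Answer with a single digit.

1

Partial digits right→left: 3 6 3 0 2 2 0 7 3 3 9
Double every second digit counting from the check-digit position (so the 1st, 3rd, 5th, ... of the partial from the right).
  doubled (with −9 where >9): 6 6 4 0 6 9 → sum 31
  kept as-is: 6 0 2 7 3 → sum 18
Total = 31 + 18 = 49.
Check digit = (10 − (49 mod 10)) mod 10 = 1.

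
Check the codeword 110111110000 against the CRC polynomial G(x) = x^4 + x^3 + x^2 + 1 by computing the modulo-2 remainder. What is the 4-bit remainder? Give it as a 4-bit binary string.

0010

Modulo-2 division of 110111110000 by 11101:
  pos 0: 11011 XOR 11101 = 00110
  pos 2: 11011 XOR 11101 = 00110
  pos 4: 11010 XOR 11101 = 00111
  pos 6: 11100 XOR 11101 = 00001
Remainder = 0010 (nonzero — an error is detected).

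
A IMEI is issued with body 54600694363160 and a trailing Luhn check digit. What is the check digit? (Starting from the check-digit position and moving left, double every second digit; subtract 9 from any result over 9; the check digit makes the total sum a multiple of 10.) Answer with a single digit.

Partial digits right→left: 0 6 1 3 6 3 4 9 6 0 0 6 4 5
Double every second digit counting from the check-digit position (so the 1st, 3rd, 5th, ... of the partial from the right).
  doubled (with −9 where >9): 0 2 3 8 3 0 8 → sum 24
  kept as-is: 6 3 3 9 0 6 5 → sum 32
Total = 24 + 32 = 56.
Check digit = (10 − (56 mod 10)) mod 10 = 4.

4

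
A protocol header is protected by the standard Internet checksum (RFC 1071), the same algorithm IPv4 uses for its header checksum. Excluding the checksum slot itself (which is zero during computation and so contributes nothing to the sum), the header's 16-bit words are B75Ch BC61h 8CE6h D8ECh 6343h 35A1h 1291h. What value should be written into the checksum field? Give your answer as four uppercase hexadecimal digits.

One's-complement addition (fold any carry out of bit 15 back into bit 0):
  0xB75C + 0xBC61 = 0x173BD → wrap carry → 0x73BE
  0x73BE + 0x8CE6 = 0x100A4 → wrap carry → 0x00A5
  0x00A5 + 0xD8EC = 0x0D991
  0xD991 + 0x6343 = 0x13CD4 → wrap carry → 0x3CD5
  0x3CD5 + 0x35A1 = 0x07276
  0x7276 + 0x1291 = 0x08507
One's-complement sum = 0x8507.
Checksum = ~0x8507 & 0xFFFF = 0x7AF8.

7AF8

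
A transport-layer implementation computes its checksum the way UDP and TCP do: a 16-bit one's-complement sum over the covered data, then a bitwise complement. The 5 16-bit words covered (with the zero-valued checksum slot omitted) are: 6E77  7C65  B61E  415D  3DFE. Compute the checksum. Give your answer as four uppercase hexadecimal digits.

One's-complement addition (fold any carry out of bit 15 back into bit 0):
  0x6E77 + 0x7C65 = 0x0EADC
  0xEADC + 0xB61E = 0x1A0FA → wrap carry → 0xA0FB
  0xA0FB + 0x415D = 0x0E258
  0xE258 + 0x3DFE = 0x12056 → wrap carry → 0x2057
One's-complement sum = 0x2057.
Checksum = ~0x2057 & 0xFFFF = 0xDFA8.

DFA8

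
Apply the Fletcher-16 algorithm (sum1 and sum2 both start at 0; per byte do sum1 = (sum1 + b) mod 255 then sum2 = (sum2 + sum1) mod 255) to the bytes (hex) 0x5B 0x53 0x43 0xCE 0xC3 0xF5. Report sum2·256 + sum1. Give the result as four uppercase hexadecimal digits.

BB7A

Running sums (mod 255):
  after byte 0 (0x5B): sum1=91, sum2=91
  after byte 1 (0x53): sum1=174, sum2=10
  after byte 2 (0x43): sum1=241, sum2=251
  after byte 3 (0xCE): sum1=192, sum2=188
  after byte 4 (0xC3): sum1=132, sum2=65
  after byte 5 (0xF5): sum1=122, sum2=187
Checksum = sum2·256 + sum1 = 187·256 + 122 = 47994 = 0xBB7A.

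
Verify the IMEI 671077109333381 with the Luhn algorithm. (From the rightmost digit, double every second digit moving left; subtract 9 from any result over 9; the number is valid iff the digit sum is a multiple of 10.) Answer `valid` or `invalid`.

valid

From the right, keep odd positions and double even positions (subtract 9 from any doubled value over 9):
  doubled (positions 2,4,...): 7 6 6 0 5 0 5 → sum 29
  kept (positions 1,3,...): 1 3 3 9 1 7 1 6 → sum 31
Total = 60.
60 mod 10 = 0, so the number is valid.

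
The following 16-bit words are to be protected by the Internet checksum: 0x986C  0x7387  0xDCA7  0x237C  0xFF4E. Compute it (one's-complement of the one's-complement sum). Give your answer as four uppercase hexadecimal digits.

One's-complement addition (fold any carry out of bit 15 back into bit 0):
  0x986C + 0x7387 = 0x10BF3 → wrap carry → 0x0BF4
  0x0BF4 + 0xDCA7 = 0x0E89B
  0xE89B + 0x237C = 0x10C17 → wrap carry → 0x0C18
  0x0C18 + 0xFF4E = 0x10B66 → wrap carry → 0x0B67
One's-complement sum = 0x0B67.
Checksum = ~0x0B67 & 0xFFFF = 0xF498.

F498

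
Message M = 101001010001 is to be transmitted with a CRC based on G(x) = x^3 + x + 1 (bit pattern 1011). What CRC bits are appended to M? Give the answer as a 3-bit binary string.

Append 3 zeros: 101001010001000. Divide by 1011 (XOR where the leading bit is 1):
  pos 0: 1010 XOR 1011 = 0001
  pos 3: 1010 XOR 1011 = 0001
  pos 6: 1100 XOR 1011 = 0111
  pos 7: 1110 XOR 1011 = 0101
  pos 8: 1011 XOR 1011 = 0000
Remainder (last 3 bits) = 000. This is the CRC / FCS.

000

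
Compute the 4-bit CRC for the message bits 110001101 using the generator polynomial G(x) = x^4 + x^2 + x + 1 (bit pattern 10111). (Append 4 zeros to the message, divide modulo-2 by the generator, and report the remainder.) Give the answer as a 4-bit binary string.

0100

Append 4 zeros: 1100011010000. Divide by 10111 (XOR where the leading bit is 1):
  pos 0: 11000 XOR 10111 = 01111
  pos 1: 11111 XOR 10111 = 01000
  pos 2: 10001 XOR 10111 = 00110
  pos 4: 11001 XOR 10111 = 01110
  pos 5: 11100 XOR 10111 = 01011
  pos 6: 10110 XOR 10111 = 00001
Remainder (last 4 bits) = 0100. This is the CRC / FCS.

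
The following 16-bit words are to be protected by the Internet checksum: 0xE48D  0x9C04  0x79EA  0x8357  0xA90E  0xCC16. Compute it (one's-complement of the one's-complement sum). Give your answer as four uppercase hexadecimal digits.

One's-complement addition (fold any carry out of bit 15 back into bit 0):
  0xE48D + 0x9C04 = 0x18091 → wrap carry → 0x8092
  0x8092 + 0x79EA = 0x0FA7C
  0xFA7C + 0x8357 = 0x17DD3 → wrap carry → 0x7DD4
  0x7DD4 + 0xA90E = 0x126E2 → wrap carry → 0x26E3
  0x26E3 + 0xCC16 = 0x0F2F9
One's-complement sum = 0xF2F9.
Checksum = ~0xF2F9 & 0xFFFF = 0x0D06.

0D06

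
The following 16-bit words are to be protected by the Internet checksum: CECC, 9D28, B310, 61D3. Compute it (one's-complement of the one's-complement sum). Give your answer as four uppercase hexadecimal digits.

One's-complement addition (fold any carry out of bit 15 back into bit 0):
  0xCECC + 0x9D28 = 0x16BF4 → wrap carry → 0x6BF5
  0x6BF5 + 0xB310 = 0x11F05 → wrap carry → 0x1F06
  0x1F06 + 0x61D3 = 0x080D9
One's-complement sum = 0x80D9.
Checksum = ~0x80D9 & 0xFFFF = 0x7F26.

7F26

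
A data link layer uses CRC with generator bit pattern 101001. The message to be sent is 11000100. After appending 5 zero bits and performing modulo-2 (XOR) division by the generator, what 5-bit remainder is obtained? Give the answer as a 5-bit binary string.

11100

Append 5 zeros: 1100010000000. Divide by 101001 (XOR where the leading bit is 1):
  pos 0: 110001 XOR 101001 = 011000
  pos 1: 110000 XOR 101001 = 011001
  pos 2: 110010 XOR 101001 = 011011
  pos 3: 110110 XOR 101001 = 011111
  pos 4: 111110 XOR 101001 = 010111
  pos 5: 101110 XOR 101001 = 000111
Remainder (last 5 bits) = 11100. This is the CRC / FCS.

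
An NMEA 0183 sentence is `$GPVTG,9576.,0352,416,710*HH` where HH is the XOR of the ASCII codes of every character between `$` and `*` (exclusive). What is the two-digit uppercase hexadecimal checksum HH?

70

XOR the ASCII codes of the payload characters:
  'G' = 0x47 → acc = 0x47
  'P' = 0x50 → acc = 0x17
  'V' = 0x56 → acc = 0x41
  'T' = 0x54 → acc = 0x15
  'G' = 0x47 → acc = 0x52
  ',' = 0x2C → acc = 0x7E
  '9' = 0x39 → acc = 0x47
  '5' = 0x35 → acc = 0x72
  '7' = 0x37 → acc = 0x45
  '6' = 0x36 → acc = 0x73
  '.' = 0x2E → acc = 0x5D
  ',' = 0x2C → acc = 0x71
  '0' = 0x30 → acc = 0x41
  '3' = 0x33 → acc = 0x72
  '5' = 0x35 → acc = 0x47
  '2' = 0x32 → acc = 0x75
  ',' = 0x2C → acc = 0x59
  '4' = 0x34 → acc = 0x6D
  '1' = 0x31 → acc = 0x5C
  '6' = 0x36 → acc = 0x6A
  ',' = 0x2C → acc = 0x46
  '7' = 0x37 → acc = 0x71
  '1' = 0x31 → acc = 0x40
  '0' = 0x30 → acc = 0x70
Checksum = 0x70.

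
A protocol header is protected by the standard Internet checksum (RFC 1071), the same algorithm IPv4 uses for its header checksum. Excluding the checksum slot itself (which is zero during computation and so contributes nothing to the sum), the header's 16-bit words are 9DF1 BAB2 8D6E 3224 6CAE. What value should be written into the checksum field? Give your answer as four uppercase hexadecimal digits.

7B1A

One's-complement addition (fold any carry out of bit 15 back into bit 0):
  0x9DF1 + 0xBAB2 = 0x158A3 → wrap carry → 0x58A4
  0x58A4 + 0x8D6E = 0x0E612
  0xE612 + 0x3224 = 0x11836 → wrap carry → 0x1837
  0x1837 + 0x6CAE = 0x084E5
One's-complement sum = 0x84E5.
Checksum = ~0x84E5 & 0xFFFF = 0x7B1A.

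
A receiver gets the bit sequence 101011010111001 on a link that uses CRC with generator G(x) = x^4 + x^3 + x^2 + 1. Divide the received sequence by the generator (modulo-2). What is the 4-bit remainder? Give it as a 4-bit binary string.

1000

Modulo-2 division of 101011010111001 by 11101:
  pos 0: 10101 XOR 11101 = 01000
  pos 1: 10001 XOR 11101 = 01100
  pos 2: 11000 XOR 11101 = 00101
  pos 4: 10110 XOR 11101 = 01011
  pos 5: 10111 XOR 11101 = 01010
  pos 6: 10101 XOR 11101 = 01000
  pos 7: 10001 XOR 11101 = 01100
  pos 8: 11000 XOR 11101 = 00101
  pos 10: 10101 XOR 11101 = 01000
Remainder = 1000 (nonzero — an error is detected).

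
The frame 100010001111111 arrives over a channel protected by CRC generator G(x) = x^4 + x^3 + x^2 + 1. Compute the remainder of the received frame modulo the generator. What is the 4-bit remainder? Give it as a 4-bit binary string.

0010

Modulo-2 division of 100010001111111 by 11101:
  pos 0: 10001 XOR 11101 = 01100
  pos 1: 11000 XOR 11101 = 00101
  pos 3: 10100 XOR 11101 = 01001
  pos 4: 10011 XOR 11101 = 01110
  pos 5: 11101 XOR 11101 = 00000
  pos 10: 11111 XOR 11101 = 00010
Remainder = 0010 (nonzero — an error is detected).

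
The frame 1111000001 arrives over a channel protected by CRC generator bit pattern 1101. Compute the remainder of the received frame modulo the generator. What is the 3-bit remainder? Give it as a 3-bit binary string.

000

Modulo-2 division of 1111000001 by 1101:
  pos 0: 1111 XOR 1101 = 0010
  pos 2: 1000 XOR 1101 = 0101
  pos 3: 1010 XOR 1101 = 0111
  pos 4: 1110 XOR 1101 = 0011
  pos 6: 1101 XOR 1101 = 0000
Remainder = 000 (zero — the frame passes the CRC check).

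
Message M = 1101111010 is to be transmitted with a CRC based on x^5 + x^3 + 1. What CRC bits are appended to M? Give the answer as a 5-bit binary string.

Append 5 zeros: 110111101000000. Divide by 101001 (XOR where the leading bit is 1):
  pos 0: 110111 XOR 101001 = 011110
  pos 1: 111101 XOR 101001 = 010100
  pos 2: 101000 XOR 101001 = 000001
  pos 7: 110000 XOR 101001 = 011001
  pos 8: 110010 XOR 101001 = 011011
  pos 9: 110110 XOR 101001 = 011111
Remainder (last 5 bits) = 11111. This is the CRC / FCS.

11111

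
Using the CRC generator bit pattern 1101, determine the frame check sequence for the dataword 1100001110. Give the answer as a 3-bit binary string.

Append 3 zeros: 1100001110000. Divide by 1101 (XOR where the leading bit is 1):
  pos 0: 1100 XOR 1101 = 0001
  pos 3: 1001 XOR 1101 = 0100
  pos 4: 1001 XOR 1101 = 0100
  pos 5: 1001 XOR 1101 = 0100
  pos 6: 1000 XOR 1101 = 0101
  pos 7: 1010 XOR 1101 = 0111
  pos 8: 1110 XOR 1101 = 0011
Remainder (last 3 bits) = 110. This is the CRC / FCS.

110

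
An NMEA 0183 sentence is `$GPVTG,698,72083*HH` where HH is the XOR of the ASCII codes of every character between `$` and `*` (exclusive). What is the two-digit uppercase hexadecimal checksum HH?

XOR the ASCII codes of the payload characters:
  'G' = 0x47 → acc = 0x47
  'P' = 0x50 → acc = 0x17
  'V' = 0x56 → acc = 0x41
  'T' = 0x54 → acc = 0x15
  'G' = 0x47 → acc = 0x52
  ',' = 0x2C → acc = 0x7E
  '6' = 0x36 → acc = 0x48
  '9' = 0x39 → acc = 0x71
  '8' = 0x38 → acc = 0x49
  ',' = 0x2C → acc = 0x65
  '7' = 0x37 → acc = 0x52
  '2' = 0x32 → acc = 0x60
  '0' = 0x30 → acc = 0x50
  '8' = 0x38 → acc = 0x68
  '3' = 0x33 → acc = 0x5B
Checksum = 0x5B.

5B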